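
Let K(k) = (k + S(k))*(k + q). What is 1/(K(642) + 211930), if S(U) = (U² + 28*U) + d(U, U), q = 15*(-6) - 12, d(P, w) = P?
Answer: 1/233180890 ≈ 4.2885e-9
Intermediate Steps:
q = -102 (q = -90 - 12 = -102)
S(U) = U² + 29*U (S(U) = (U² + 28*U) + U = U² + 29*U)
K(k) = (-102 + k)*(k + k*(29 + k)) (K(k) = (k + k*(29 + k))*(k - 102) = (k + k*(29 + k))*(-102 + k) = (-102 + k)*(k + k*(29 + k)))
1/(K(642) + 211930) = 1/(642*(-3060 + 642² - 72*642) + 211930) = 1/(642*(-3060 + 412164 - 46224) + 211930) = 1/(642*362880 + 211930) = 1/(232968960 + 211930) = 1/233180890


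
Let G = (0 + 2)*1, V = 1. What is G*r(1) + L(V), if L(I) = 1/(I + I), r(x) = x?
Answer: 5/2 ≈ 2.5000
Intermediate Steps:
L(I) = 1/(2*I)
G = 2 (G = 2*1 = 2)
G*r(1) + L(V) = 2*1 + (½)/1 = 2 + (½)*1 = 2 + ½ = 5/2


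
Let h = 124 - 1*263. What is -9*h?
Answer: 1251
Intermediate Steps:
h = -139 (h = 124 - 263 = -139)
-9*h = -9*(-139) = 1251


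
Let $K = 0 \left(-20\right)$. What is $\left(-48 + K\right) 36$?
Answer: $-1728$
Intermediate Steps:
$K = 0$
$\left(-48 + K\right) 36 = \left(-48 + 0\right) 36 = \left(-48\right) 36 = -1728$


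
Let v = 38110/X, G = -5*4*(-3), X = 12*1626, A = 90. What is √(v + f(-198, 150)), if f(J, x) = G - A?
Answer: 5*I*√2966095/1626 ≈ 5.2959*I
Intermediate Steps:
X = 19512
G = 60 (G = -20*(-3) = 60)
f(J, x) = -30 (f(J, x) = 60 - 1*90 = 60 - 90 = -30)
v = 19055/9756 (v = 38110/19512 = 38110*(1/19512) = 19055/9756 ≈ 1.9532)
√(v + f(-198, 150)) = √(19055/9756 - 30) = √(-273625/9756) = 5*I*√2966095/1626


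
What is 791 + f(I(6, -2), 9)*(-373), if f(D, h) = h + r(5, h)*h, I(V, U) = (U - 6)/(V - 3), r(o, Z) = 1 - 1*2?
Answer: 791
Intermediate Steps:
r(o, Z) = -1 (r(o, Z) = 1 - 2 = -1)
I(V, U) = (-6 + U)/(-3 + V)
f(D, h) = 0 (f(D, h) = h - h = 0)
791 + f(I(6, -2), 9)*(-373) = 791 + 0*(-373) = 791 + 0 = 791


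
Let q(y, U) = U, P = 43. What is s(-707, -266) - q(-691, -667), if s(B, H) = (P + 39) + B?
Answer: 42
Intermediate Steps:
s(B, H) = 82 + B (s(B, H) = (43 + 39) + B = 82 + B)
s(-707, -266) - q(-691, -667) = (82 - 707) - 1*(-667) = -625 + 667 = 42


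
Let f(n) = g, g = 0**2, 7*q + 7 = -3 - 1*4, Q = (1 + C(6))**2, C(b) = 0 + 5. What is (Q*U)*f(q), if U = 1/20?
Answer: 0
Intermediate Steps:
C(b) = 5
Q = 36 (Q = (1 + 5)**2 = 6**2 = 36)
q = -2 (q = -1 + (-3 - 1*4)/7 = -1 + (-3 - 4)/7 = -1 + (1/7)*(-7) = -1 - 1 = -2)
U = 1/20 ≈ 0.050000
g = 0
f(n) = 0
(Q*U)*f(q) = (36*(1/20))*0 = (9/5)*0 = 0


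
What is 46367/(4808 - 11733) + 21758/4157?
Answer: -42073469/28787225 ≈ -1.4615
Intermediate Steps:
46367/(4808 - 11733) + 21758/4157 = 46367/(-6925) + 21758*(1/4157) = 46367*(-1/6925) + 21758/4157 = -46367/6925 + 21758/4157 = -42073469/28787225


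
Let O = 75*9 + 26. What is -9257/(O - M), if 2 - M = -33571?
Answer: 9257/32872 ≈ 0.28161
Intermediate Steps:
M = 33573 (M = 2 - 1*(-33571) = 2 + 33571 = 33573)
O = 701 (O = 675 + 26 = 701)
-9257/(O - M) = -9257/(701 - 1*33573) = -9257/(701 - 33573) = -9257/(-32872) = -9257*(-1/32872) = 9257/32872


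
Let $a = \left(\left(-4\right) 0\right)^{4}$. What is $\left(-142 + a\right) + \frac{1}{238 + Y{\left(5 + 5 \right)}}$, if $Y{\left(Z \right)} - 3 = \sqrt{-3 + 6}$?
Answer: $- \frac{8246835}{58078} - \frac{\sqrt{3}}{58078} \approx -142.0$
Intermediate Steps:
$Y{\left(Z \right)} = 3 + \sqrt{3}$ ($Y{\left(Z \right)} = 3 + \sqrt{-3 + 6} = 3 + \sqrt{3}$)
$a = 0$ ($a = 0^{4} = 0$)
$\left(-142 + a\right) + \frac{1}{238 + Y{\left(5 + 5 \right)}} = \left(-142 + 0\right) + \frac{1}{238 + \left(3 + \sqrt{3}\right)} = -142 + \frac{1}{241 + \sqrt{3}}$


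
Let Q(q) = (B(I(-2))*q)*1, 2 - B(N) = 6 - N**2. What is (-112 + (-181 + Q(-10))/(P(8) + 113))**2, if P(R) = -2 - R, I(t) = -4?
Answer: 140114569/10609 ≈ 13207.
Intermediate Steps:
B(N) = -4 + N**2 (B(N) = 2 - (6 - N**2) = 2 + (-6 + N**2) = -4 + N**2)
Q(q) = 12*q (Q(q) = ((-4 + (-4)**2)*q)*1 = ((-4 + 16)*q)*1 = (12*q)*1 = 12*q)
(-112 + (-181 + Q(-10))/(P(8) + 113))**2 = (-112 + (-181 + 12*(-10))/((-2 - 1*8) + 113))**2 = (-112 + (-181 - 120)/((-2 - 8) + 113))**2 = (-112 - 301/(-10 + 113))**2 = (-112 - 301/103)**2 = (-11837/103)**2 = 140114569/10609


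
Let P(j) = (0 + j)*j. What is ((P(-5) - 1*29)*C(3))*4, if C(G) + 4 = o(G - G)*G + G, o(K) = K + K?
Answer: 16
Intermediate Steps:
o(K) = 2*K
P(j) = j**2 (P(j) = j*j = j**2)
C(G) = -4 + G (C(G) = -4 + ((2*(G - G))*G + G) = -4 + ((2*0)*G + G) = -4 + (0*G + G) = -4 + (0 + G) = -4 + G)
((P(-5) - 1*29)*C(3))*4 = (((-5)**2 - 1*29)*(-4 + 3))*4 = ((25 - 29)*(-1))*4 = -4*(-1)*4 = 4*4 = 16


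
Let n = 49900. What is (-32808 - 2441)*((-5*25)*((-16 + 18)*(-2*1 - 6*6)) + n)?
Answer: -2093790600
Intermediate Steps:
(-32808 - 2441)*((-5*25)*((-16 + 18)*(-2*1 - 6*6)) + n) = (-32808 - 2441)*((-5*25)*((-16 + 18)*(-2*1 - 6*6)) + 49900) = -35249*(-250*(-2 - 36) + 49900) = -35249*(-250*(-38) + 49900) = -35249*(-125*(-76) + 49900) = -35249*(9500 + 49900) = -35249*59400 = -2093790600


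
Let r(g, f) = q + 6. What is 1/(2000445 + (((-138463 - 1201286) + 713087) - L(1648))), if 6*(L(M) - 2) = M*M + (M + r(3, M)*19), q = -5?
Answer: 2/1841705 ≈ 1.0859e-6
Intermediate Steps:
r(g, f) = 1 (r(g, f) = -5 + 6 = 1)
L(M) = 31/6 + M/6 + M**2/6 (L(M) = 2 + (M*M + (M + 1*19))/6 = 2 + (M**2 + (M + 19))/6 = 2 + (M**2 + (19 + M))/6 = 2 + (19 + M + M**2)/6 = 2 + (19/6 + M/6 + M**2/6) = 31/6 + M/6 + M**2/6)
1/(2000445 + (((-138463 - 1201286) + 713087) - L(1648))) = 1/(2000445 + (((-138463 - 1201286) + 713087) - (31/6 + (1/6)*1648 + (1/6)*1648**2))) = 1/(2000445 + ((-1339749 + 713087) - (31/6 + 824/3 + (1/6)*2715904))) = 1/(2000445 + (-626662 - (31/6 + 824/3 + 1357952/3))) = 1/(2000445 + (-626662 - 1*905861/2)) = 1/(2000445 + (-626662 - 905861/2)) = 1/(2000445 - 2159185/2) = 1/(1841705/2) = 2/1841705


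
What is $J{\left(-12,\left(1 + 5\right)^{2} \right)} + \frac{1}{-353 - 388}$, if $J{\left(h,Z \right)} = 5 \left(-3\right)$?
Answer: $- \frac{11116}{741} \approx -15.001$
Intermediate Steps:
$J{\left(h,Z \right)} = -15$
$J{\left(-12,\left(1 + 5\right)^{2} \right)} + \frac{1}{-353 - 388} = -15 + \frac{1}{-353 - 388} = -15 + \frac{1}{-741} = -15 - \frac{1}{741} = - \frac{11116}{741}$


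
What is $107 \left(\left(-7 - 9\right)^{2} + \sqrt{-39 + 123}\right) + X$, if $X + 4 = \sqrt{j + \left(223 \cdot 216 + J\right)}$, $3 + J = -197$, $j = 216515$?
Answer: $27388 + 3 \sqrt{29387} + 214 \sqrt{21} \approx 28883.0$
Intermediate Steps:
$J = -200$ ($J = -3 - 197 = -200$)
$X = -4 + 3 \sqrt{29387}$ ($X = -4 + \sqrt{216515 + \left(223 \cdot 216 - 200\right)} = -4 + \sqrt{216515 + \left(48168 - 200\right)} = -4 + \sqrt{216515 + 47968} = -4 + \sqrt{264483} = -4 + 3 \sqrt{29387} \approx 510.28$)
$107 \left(\left(-7 - 9\right)^{2} + \sqrt{-39 + 123}\right) + X = 107 \left(\left(-7 - 9\right)^{2} + \sqrt{-39 + 123}\right) - \left(4 - 3 \sqrt{29387}\right) = 107 \left(\left(-16\right)^{2} + \sqrt{84}\right) - \left(4 - 3 \sqrt{29387}\right) = 107 \left(256 + 2 \sqrt{21}\right) - \left(4 - 3 \sqrt{29387}\right) = \left(27392 + 214 \sqrt{21}\right) - \left(4 - 3 \sqrt{29387}\right) = 27388 + 3 \sqrt{29387} + 214 \sqrt{21}$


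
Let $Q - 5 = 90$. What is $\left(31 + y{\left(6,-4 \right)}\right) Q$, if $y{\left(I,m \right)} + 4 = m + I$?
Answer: $2755$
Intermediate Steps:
$y{\left(I,m \right)} = -4 + I + m$ ($y{\left(I,m \right)} = -4 + \left(m + I\right) = -4 + \left(I + m\right) = -4 + I + m$)
$Q = 95$ ($Q = 5 + 90 = 95$)
$\left(31 + y{\left(6,-4 \right)}\right) Q = \left(31 - 2\right) 95 = 29 \cdot 95 = 2755$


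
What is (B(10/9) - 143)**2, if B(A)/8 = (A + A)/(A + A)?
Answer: 18225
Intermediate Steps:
B(A) = 8 (B(A) = 8*((A + A)/(A + A)) = 8*((2*A)/((2*A))) = 8*((2*A)*(1/(2*A))) = 8*1 = 8)
(B(10/9) - 143)**2 = (8 - 143)**2 = (-135)**2 = 18225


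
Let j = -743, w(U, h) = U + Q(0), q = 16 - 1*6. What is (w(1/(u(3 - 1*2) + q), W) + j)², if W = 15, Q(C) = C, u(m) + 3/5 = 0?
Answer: 1219127056/2209 ≈ 5.5189e+5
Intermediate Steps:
u(m) = -⅗ (u(m) = -⅗ + 0 = -⅗)
q = 10 (q = 16 - 6 = 10)
w(U, h) = U (w(U, h) = U + 0 = U)
(w(1/(u(3 - 1*2) + q), W) + j)² = (1/(-⅗ + 10) - 743)² = (1/(47/5) - 743)² = (5/47 - 743)² = (-34916/47)² = 1219127056/2209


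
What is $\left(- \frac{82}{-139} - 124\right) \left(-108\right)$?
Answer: $\frac{1852632}{139} \approx 13328.0$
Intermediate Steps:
$\left(- \frac{82}{-139} - 124\right) \left(-108\right) = \left(\left(-82\right) \left(- \frac{1}{139}\right) - 124\right) \left(-108\right) = \left(\frac{82}{139} - 124\right) \left(-108\right) = \left(- \frac{17154}{139}\right) \left(-108\right) = \frac{1852632}{139}$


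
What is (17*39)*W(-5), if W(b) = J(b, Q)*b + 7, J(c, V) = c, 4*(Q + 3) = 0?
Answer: 21216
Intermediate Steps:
Q = -3 (Q = -3 + (¼)*0 = -3 + 0 = -3)
W(b) = 7 + b² (W(b) = b*b + 7 = b² + 7 = 7 + b²)
(17*39)*W(-5) = (17*39)*(7 + (-5)²) = 663*(7 + 25) = 663*32 = 21216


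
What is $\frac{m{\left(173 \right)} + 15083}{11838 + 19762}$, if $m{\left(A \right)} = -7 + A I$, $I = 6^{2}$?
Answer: $\frac{2663}{3950} \approx 0.67418$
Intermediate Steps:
$I = 36$
$m{\left(A \right)} = -7 + 36 A$ ($m{\left(A \right)} = -7 + A 36 = -7 + 36 A$)
$\frac{m{\left(173 \right)} + 15083}{11838 + 19762} = \frac{\left(-7 + 36 \cdot 173\right) + 15083}{11838 + 19762} = \frac{\left(-7 + 6228\right) + 15083}{31600} = \left(6221 + 15083\right) \frac{1}{31600} = 21304 \cdot \frac{1}{31600} = \frac{2663}{3950}$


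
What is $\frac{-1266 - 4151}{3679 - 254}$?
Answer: $- \frac{5417}{3425} \approx -1.5816$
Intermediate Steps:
$\frac{-1266 - 4151}{3679 - 254} = - \frac{5417}{3425}$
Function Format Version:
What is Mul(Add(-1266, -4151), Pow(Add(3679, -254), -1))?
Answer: Rational(-5417, 3425) ≈ -1.5816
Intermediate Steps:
Mul(Add(-1266, -4151), Pow(Add(3679, -254), -1)) = Mul(-5417, Pow(3425, -1)) = Mul(-5417, Rational(1, 3425)) = Rational(-5417, 3425)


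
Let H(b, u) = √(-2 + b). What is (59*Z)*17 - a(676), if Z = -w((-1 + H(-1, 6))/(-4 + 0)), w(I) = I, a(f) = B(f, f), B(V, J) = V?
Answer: -3707/4 + 1003*I*√3/4 ≈ -926.75 + 434.31*I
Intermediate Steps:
a(f) = f
Z = -¼ + I*√3/4 (Z = -(-1 + √(-2 - 1))/(-4 + 0) = -(-1 + √(-3))/(-4) = -(-1 + I*√3)*(-1)/4 = -(¼ - I*√3/4) = -¼ + I*√3/4 ≈ -0.25 + 0.43301*I)
(59*Z)*17 - a(676) = (59*(-¼ + I*√3/4))*17 - 1*676 = (-59/4 + 59*I*√3/4)*17 - 676 = (-1003/4 + 1003*I*√3/4) - 676 = -3707/4 + 1003*I*√3/4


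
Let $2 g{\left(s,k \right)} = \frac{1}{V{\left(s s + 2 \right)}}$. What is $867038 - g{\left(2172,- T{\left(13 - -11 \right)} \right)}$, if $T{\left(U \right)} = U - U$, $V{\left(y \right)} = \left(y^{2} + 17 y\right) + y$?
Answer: $\frac{38593079713955275743}{44511405167888} \approx 8.6704 \cdot 10^{5}$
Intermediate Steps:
$V{\left(y \right)} = y^{2} + 18 y$
$T{\left(U \right)} = 0$
$g{\left(s,k \right)} = \frac{1}{2 \left(2 + s^{2}\right) \left(20 + s^{2}\right)}$ ($g{\left(s,k \right)} = \frac{1}{2 \left(s s + 2\right) \left(18 + \left(s s + 2\right)\right)} = \frac{1}{2 \left(s^{2} + 2\right) \left(18 + \left(s^{2} + 2\right)\right)} = \frac{1}{2 \left(2 + s^{2}\right) \left(18 + \left(2 + s^{2}\right)\right)} = \frac{1}{2 \left(2 + s^{2}\right) \left(20 + s^{2}\right)}$)
$867038 - g{\left(2172,- T{\left(13 - -11 \right)} \right)} = 867038 - \frac{1}{2 \left(2 + 2172^{2}\right) \left(20 + 2172^{2}\right)} = 867038 - \frac{1}{2 \left(2 + 4717584\right) \left(20 + 4717584\right)} = 867038 - \frac{1}{2 \cdot 4717586 \cdot 4717604} = 867038 - \frac{1}{2} \cdot \frac{1}{4717586} \cdot \frac{1}{4717604} = 867038 - \frac{1}{44511405167888} = \frac{38593079713955275743}{44511405167888}$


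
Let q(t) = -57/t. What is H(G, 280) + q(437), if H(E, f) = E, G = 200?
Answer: 4597/23 ≈ 199.87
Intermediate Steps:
H(G, 280) + q(437) = 200 - 57/437 = 200 - 57*1/437 = 200 - 3/23 = 4597/23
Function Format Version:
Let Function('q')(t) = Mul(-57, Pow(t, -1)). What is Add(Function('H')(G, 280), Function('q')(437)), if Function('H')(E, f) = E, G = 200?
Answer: Rational(4597, 23) ≈ 199.87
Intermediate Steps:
Add(Function('H')(G, 280), Function('q')(437)) = Add(200, Mul(-57, Pow(437, -1))) = Add(200, Mul(-57, Rational(1, 437))) = Add(200, Rational(-3, 23)) = Rational(4597, 23)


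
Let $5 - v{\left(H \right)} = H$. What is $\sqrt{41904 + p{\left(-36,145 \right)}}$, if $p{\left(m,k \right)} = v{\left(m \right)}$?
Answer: $\sqrt{41945} \approx 204.8$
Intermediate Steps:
$v{\left(H \right)} = 5 - H$
$p{\left(m,k \right)} = 5 - m$
$\sqrt{41904 + p{\left(-36,145 \right)}} = \sqrt{41904 + \left(5 - -36\right)} = \sqrt{41904 + \left(5 + 36\right)} = \sqrt{41904 + 41} = \sqrt{41945}$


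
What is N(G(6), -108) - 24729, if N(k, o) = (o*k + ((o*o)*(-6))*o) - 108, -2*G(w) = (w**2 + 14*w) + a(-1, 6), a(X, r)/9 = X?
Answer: 7539429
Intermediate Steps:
a(X, r) = 9*X
G(w) = 9/2 - 7*w - w**2/2 (G(w) = -((w**2 + 14*w) + 9*(-1))/2 = -((w**2 + 14*w) - 9)/2 = -(-9 + w**2 + 14*w)/2 = 9/2 - 7*w - w**2/2)
N(k, o) = -108 - 6*o**3 + k*o (N(k, o) = (k*o + (o**2*(-6))*o) - 108 = (k*o + (-6*o**2)*o) - 108 = (k*o - 6*o**3) - 108 = (-6*o**3 + k*o) - 108 = -108 - 6*o**3 + k*o)
N(G(6), -108) - 24729 = (-108 - 6*(-108)**3 + (9/2 - 7*6 - 1/2*6**2)*(-108)) - 24729 = (-108 - 6*(-1259712) + (9/2 - 42 - 1/2*36)*(-108)) - 24729 = (-108 + 7558272 + (9/2 - 42 - 18)*(-108)) - 24729 = (-108 + 7558272 - 111/2*(-108)) - 24729 = (-108 + 7558272 + 5994) - 24729 = 7564158 - 24729 = 7539429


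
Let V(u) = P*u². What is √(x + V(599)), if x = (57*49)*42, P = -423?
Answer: 3*I*√16850613 ≈ 12315.0*I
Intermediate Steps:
V(u) = -423*u²
x = 117306 (x = 2793*42 = 117306)
√(x + V(599)) = √(117306 - 423*599²) = √(117306 - 423*358801) = √(117306 - 151772823) = √(-151655517) = 3*I*√16850613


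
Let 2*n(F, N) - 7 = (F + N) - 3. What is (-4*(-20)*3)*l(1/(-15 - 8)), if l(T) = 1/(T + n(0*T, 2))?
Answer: 1380/17 ≈ 81.177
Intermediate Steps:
n(F, N) = 2 + F/2 + N/2 (n(F, N) = 7/2 + ((F + N) - 3)/2 = 7/2 + (-3 + F + N)/2 = 7/2 + (-3/2 + F/2 + N/2) = 2 + F/2 + N/2)
l(T) = 1/(3 + T) (l(T) = 1/(T + (2 + (0*T)/2 + (½)*2)) = 1/(T + (2 + (½)*0 + 1)) = 1/(T + (2 + 0 + 1)) = 1/(T + 3) = 1/(3 + T))
(-4*(-20)*3)*l(1/(-15 - 8)) = (-4*(-20)*3)/(3 + 1/(-15 - 8)) = (80*3)/(3 + 1/(-23)) = 240/(3 - 1/23) = 240/(68/23) = 240*(23/68) = 1380/17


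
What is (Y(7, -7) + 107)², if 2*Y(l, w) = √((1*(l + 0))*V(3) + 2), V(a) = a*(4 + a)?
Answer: (214 + √149)²/4 ≈ 12792.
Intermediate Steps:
Y(l, w) = √(2 + 21*l)/2 (Y(l, w) = √((1*(l + 0))*(3*(4 + 3)) + 2)/2 = √((1*l)*(3*7) + 2)/2 = √(l*21 + 2)/2 = √(21*l + 2)/2 = √(2 + 21*l)/2)
(Y(7, -7) + 107)² = (√(2 + 21*7)/2 + 107)² = (√(2 + 147)/2 + 107)² = (√149/2 + 107)² = (107 + √149/2)²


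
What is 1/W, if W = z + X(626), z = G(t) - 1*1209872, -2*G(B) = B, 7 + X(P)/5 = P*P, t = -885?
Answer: 2/1499831 ≈ 1.3335e-6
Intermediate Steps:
X(P) = -35 + 5*P² (X(P) = -35 + 5*(P*P) = -35 + 5*P²)
G(B) = -B/2
z = -2418859/2 (z = -½*(-885) - 1*1209872 = 885/2 - 1209872 = -2418859/2 ≈ -1.2094e+6)
W = 1499831/2 (W = -2418859/2 + (-35 + 5*626²) = -2418859/2 + (-35 + 5*391876) = -2418859/2 + (-35 + 1959380) = -2418859/2 + 1959345 = 1499831/2 ≈ 7.4992e+5)
1/W = 1/(1499831/2) = 2/1499831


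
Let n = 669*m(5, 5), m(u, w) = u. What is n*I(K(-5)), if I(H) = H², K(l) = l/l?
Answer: 3345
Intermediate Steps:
K(l) = 1
n = 3345 (n = 669*5 = 3345)
n*I(K(-5)) = 3345*1² = 3345*1 = 3345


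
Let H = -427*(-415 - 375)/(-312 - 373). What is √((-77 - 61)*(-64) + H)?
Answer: √156524966/137 ≈ 91.321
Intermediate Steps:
H = -67466/137 (H = -(-337330)/(-685) = -(-337330)*(-1)/685 = -427*158/137 = -67466/137 ≈ -492.45)
√((-77 - 61)*(-64) + H) = √((-77 - 61)*(-64) - 67466/137) = √(-138*(-64) - 67466/137) = √(8832 - 67466/137) = √(1142518/137) = √156524966/137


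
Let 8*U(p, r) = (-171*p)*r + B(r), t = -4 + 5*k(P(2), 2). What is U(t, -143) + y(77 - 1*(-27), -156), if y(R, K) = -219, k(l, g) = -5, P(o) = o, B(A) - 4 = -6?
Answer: -710891/8 ≈ -88861.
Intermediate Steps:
B(A) = -2 (B(A) = 4 - 6 = -2)
t = -29 (t = -4 + 5*(-5) = -4 - 25 = -29)
U(p, r) = -¼ - 171*p*r/8 (U(p, r) = ((-171*p)*r - 2)/8 = (-171*p*r - 2)/8 = (-2 - 171*p*r)/8 = -¼ - 171*p*r/8)
U(t, -143) + y(77 - 1*(-27), -156) = (-¼ - 171/8*(-29)*(-143)) - 219 = (-¼ - 709137/8) - 219 = -709139/8 - 219 = -710891/8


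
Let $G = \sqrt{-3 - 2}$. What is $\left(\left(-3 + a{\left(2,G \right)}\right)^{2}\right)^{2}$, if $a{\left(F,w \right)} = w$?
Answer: $\left(3 - i \sqrt{5}\right)^{4} \approx -164.0 - 107.33 i$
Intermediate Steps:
$G = i \sqrt{5}$ ($G = \sqrt{-5} = i \sqrt{5} \approx 2.2361 i$)
$\left(\left(-3 + a{\left(2,G \right)}\right)^{2}\right)^{2} = \left(\left(-3 + i \sqrt{5}\right)^{2}\right)^{2} = \left(-3 + i \sqrt{5}\right)^{4}$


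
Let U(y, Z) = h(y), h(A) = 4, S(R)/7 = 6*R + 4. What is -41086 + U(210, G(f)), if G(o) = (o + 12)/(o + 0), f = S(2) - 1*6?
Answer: -41082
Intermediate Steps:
S(R) = 28 + 42*R (S(R) = 7*(6*R + 4) = 7*(4 + 6*R) = 28 + 42*R)
f = 106 (f = (28 + 42*2) - 1*6 = (28 + 84) - 6 = 112 - 6 = 106)
G(o) = (12 + o)/o
U(y, Z) = 4
-41086 + U(210, G(f)) = -41086 + 4 = -41082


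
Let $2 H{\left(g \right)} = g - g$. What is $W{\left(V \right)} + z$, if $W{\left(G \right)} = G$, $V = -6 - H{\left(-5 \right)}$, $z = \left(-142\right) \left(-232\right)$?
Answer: $32938$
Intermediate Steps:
$H{\left(g \right)} = 0$ ($H{\left(g \right)} = \frac{g - g}{2} = \frac{1}{2} \cdot 0 = 0$)
$z = 32944$
$V = -6$ ($V = -6 - 0 = -6 + 0 = -6$)
$W{\left(V \right)} + z = -6 + 32944 = 32938$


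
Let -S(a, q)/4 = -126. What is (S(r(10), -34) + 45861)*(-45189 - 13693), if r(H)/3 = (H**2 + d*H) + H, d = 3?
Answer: -2730063930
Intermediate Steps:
r(H) = 3*H**2 + 12*H (r(H) = 3*((H**2 + 3*H) + H) = 3*(H**2 + 4*H) = 3*H**2 + 12*H)
S(a, q) = 504 (S(a, q) = -4*(-126) = 504)
(S(r(10), -34) + 45861)*(-45189 - 13693) = (504 + 45861)*(-45189 - 13693) = 46365*(-58882) = -2730063930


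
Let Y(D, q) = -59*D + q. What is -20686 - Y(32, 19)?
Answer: -18817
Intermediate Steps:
Y(D, q) = q - 59*D
-20686 - Y(32, 19) = -20686 - (19 - 59*32) = -20686 - (19 - 1888) = -20686 - 1*(-1869) = -20686 + 1869 = -18817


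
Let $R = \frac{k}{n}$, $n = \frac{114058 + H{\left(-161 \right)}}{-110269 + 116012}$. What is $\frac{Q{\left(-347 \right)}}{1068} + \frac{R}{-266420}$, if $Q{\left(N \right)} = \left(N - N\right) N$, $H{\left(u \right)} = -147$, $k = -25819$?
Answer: $\frac{148278517}{30348168620} \approx 0.0048859$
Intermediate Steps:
$n = \frac{113911}{5743}$ ($n = \frac{114058 - 147}{-110269 + 116012} = \frac{113911}{5743} \approx 19.835$)
$Q{\left(N \right)} = 0$ ($Q{\left(N \right)} = 0 N = 0$)
$R = - \frac{148278517}{113911}$ ($R = - \frac{25819}{\frac{113911}{5743}} = \left(-25819\right) \frac{5743}{113911} = - \frac{148278517}{113911} \approx -1301.7$)
$\frac{Q{\left(-347 \right)}}{1068} + \frac{R}{-266420} = \frac{0}{1068} - \frac{148278517}{113911 \left(-266420\right)} = 0 \cdot \frac{1}{1068} - - \frac{148278517}{30348168620} = 0 + \frac{148278517}{30348168620} = \frac{148278517}{30348168620}$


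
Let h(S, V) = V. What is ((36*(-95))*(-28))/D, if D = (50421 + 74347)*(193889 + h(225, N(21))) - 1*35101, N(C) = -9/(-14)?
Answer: 95760/24191187859 ≈ 3.9585e-6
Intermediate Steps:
N(C) = 9/14 (N(C) = -9*(-1/14) = 9/14)
D = 24191187859 (D = (50421 + 74347)*(193889 + 9/14) - 1*35101 = 124768*(2714455/14) - 35101 = 24191222960 - 35101 = 24191187859)
((36*(-95))*(-28))/D = ((36*(-95))*(-28))/24191187859 = -3420*(-28)*(1/24191187859) = 95760*(1/24191187859) = 95760/24191187859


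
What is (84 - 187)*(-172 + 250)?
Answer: -8034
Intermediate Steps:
(84 - 187)*(-172 + 250) = -103*78 = -8034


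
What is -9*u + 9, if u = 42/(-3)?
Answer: 135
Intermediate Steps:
u = -14 (u = 42*(-1/3) = -14)
-9*u + 9 = -9*(-14) + 9 = 126 + 9 = 135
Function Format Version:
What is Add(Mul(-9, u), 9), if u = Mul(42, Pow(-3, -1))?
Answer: 135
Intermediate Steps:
u = -14 (u = Mul(42, Rational(-1, 3)) = -14)
Add(Mul(-9, u), 9) = Add(Mul(-9, -14), 9) = Add(126, 9) = 135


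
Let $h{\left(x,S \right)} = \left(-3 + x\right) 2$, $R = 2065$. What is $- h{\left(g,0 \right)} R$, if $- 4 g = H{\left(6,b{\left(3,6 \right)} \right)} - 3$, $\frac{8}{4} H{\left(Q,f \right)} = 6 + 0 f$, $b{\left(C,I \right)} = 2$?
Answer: $12390$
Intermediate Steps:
$H{\left(Q,f \right)} = 3$ ($H{\left(Q,f \right)} = \frac{6 + 0 f}{2} = \frac{6 + 0}{2} = \frac{1}{2} \cdot 6 = 3$)
$g = 0$ ($g = - \frac{3 - 3}{4} = \left(- \frac{1}{4}\right) 0 = 0$)
$h{\left(x,S \right)} = -6 + 2 x$
$- h{\left(g,0 \right)} R = - (-6 + 2 \cdot 0) 2065 = - (-6 + 0) 2065 = \left(-1\right) \left(-6\right) 2065 = 6 \cdot 2065 = 12390$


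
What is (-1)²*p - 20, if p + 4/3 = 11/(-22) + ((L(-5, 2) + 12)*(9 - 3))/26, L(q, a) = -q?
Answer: -1397/78 ≈ -17.910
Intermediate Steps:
p = 163/78 (p = -4/3 + (11/(-22) + ((-1*(-5) + 12)*(9 - 3))/26) = -4/3 + (11*(-1/22) + ((5 + 12)*6)*(1/26)) = -4/3 + (-½ + (17*6)*(1/26)) = -4/3 + (-½ + 102*(1/26)) = -4/3 + (-½ + 51/13) = -4/3 + 89/26 = 163/78 ≈ 2.0897)
(-1)²*p - 20 = (-1)²*(163/78) - 20 = 1*(163/78) - 20 = 163/78 - 20 = -1397/78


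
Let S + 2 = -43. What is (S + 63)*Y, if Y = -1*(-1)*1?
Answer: 18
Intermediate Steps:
S = -45 (S = -2 - 43 = -45)
Y = 1 (Y = 1*1 = 1)
(S + 63)*Y = (-45 + 63)*1 = 18*1 = 18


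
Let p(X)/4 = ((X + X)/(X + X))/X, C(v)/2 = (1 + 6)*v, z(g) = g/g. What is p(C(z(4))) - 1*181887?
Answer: -1273207/7 ≈ -1.8189e+5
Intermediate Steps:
z(g) = 1
C(v) = 14*v (C(v) = 2*((1 + 6)*v) = 2*(7*v) = 14*v)
p(X) = 4/X (p(X) = 4*(((X + X)/(X + X))/X) = 4*(((2*X)/((2*X)))/X) = 4*(((2*X)*(1/(2*X)))/X) = 4*(1/X) = 4/X)
p(C(z(4))) - 1*181887 = 4/((14*1)) - 1*181887 = 4/14 - 181887 = 4*(1/14) - 181887 = 2/7 - 181887 = -1273207/7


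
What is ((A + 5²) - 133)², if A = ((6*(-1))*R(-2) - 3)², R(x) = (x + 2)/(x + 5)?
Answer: 9801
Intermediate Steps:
R(x) = (2 + x)/(5 + x)
A = 9 (A = ((6*(-1))*((2 - 2)/(5 - 2)) - 3)² = (-6*0/3 - 3)² = (-2*0 - 3)² = (-6*0 - 3)² = (0 - 3)² = (-3)² = 9)
((A + 5²) - 133)² = ((9 + 5²) - 133)² = ((9 + 25) - 133)² = (34 - 133)² = (-99)² = 9801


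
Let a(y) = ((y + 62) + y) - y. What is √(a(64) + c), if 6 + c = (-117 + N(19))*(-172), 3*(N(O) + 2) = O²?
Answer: 2*I*√246/3 ≈ 10.456*I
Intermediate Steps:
N(O) = -2 + O²/3
c = -706/3 (c = -6 + (-117 + (-2 + (⅓)*19²))*(-172) = -6 + (-117 + (-2 + (⅓)*361))*(-172) = -6 + (-117 + (-2 + 361/3))*(-172) = -6 + (-117 + 355/3)*(-172) = -6 + (4/3)*(-172) = -6 - 688/3 = -706/3 ≈ -235.33)
a(y) = 62 + y (a(y) = ((62 + y) + y) - y = (62 + 2*y) - y = 62 + y)
√(a(64) + c) = √((62 + 64) - 706/3) = √(126 - 706/3) = √(-328/3) = 2*I*√246/3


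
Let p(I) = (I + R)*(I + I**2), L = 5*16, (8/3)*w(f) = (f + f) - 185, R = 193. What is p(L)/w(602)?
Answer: 4717440/1019 ≈ 4629.5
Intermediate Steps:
w(f) = -555/8 + 3*f/4 (w(f) = 3*((f + f) - 185)/8 = 3*(2*f - 185)/8 = 3*(-185 + 2*f)/8 = -555/8 + 3*f/4)
L = 80
p(I) = (193 + I)*(I + I**2) (p(I) = (I + 193)*(I + I**2) = (193 + I)*(I + I**2))
p(L)/w(602) = (80*(193 + 80**2 + 194*80))/(-555/8 + (3/4)*602) = (80*(193 + 6400 + 15520))/(-555/8 + 903/2) = (80*22113)/(3057/8) = 1769040*(8/3057) = 4717440/1019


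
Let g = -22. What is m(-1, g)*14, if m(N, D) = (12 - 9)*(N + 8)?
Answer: 294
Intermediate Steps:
m(N, D) = 24 + 3*N (m(N, D) = 3*(8 + N) = 24 + 3*N)
m(-1, g)*14 = (24 + 3*(-1))*14 = (24 - 3)*14 = 21*14 = 294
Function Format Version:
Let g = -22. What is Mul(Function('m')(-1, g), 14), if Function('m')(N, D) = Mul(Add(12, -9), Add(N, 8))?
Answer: 294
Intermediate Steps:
Function('m')(N, D) = Add(24, Mul(3, N)) (Function('m')(N, D) = Mul(3, Add(8, N)) = Add(24, Mul(3, N)))
Mul(Function('m')(-1, g), 14) = Mul(Add(24, Mul(3, -1)), 14) = Mul(Add(24, -3), 14) = Mul(21, 14) = 294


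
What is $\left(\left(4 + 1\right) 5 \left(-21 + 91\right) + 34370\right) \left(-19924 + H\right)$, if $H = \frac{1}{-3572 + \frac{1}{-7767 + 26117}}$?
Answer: $- \frac{15723547546201040}{21848733} \approx -7.1965 \cdot 10^{8}$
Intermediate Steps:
$H = - \frac{18350}{65546199}$ ($H = \frac{1}{-3572 + \frac{1}{18350}} = \frac{1}{- \frac{65546199}{18350}} = - \frac{18350}{65546199} \approx -0.00027996$)
$\left(\left(4 + 1\right) 5 \left(-21 + 91\right) + 34370\right) \left(-19924 + H\right) = \left(\left(4 + 1\right) 5 \left(-21 + 91\right) + 34370\right) \left(-19924 - \frac{18350}{65546199}\right) = \left(5 \cdot 5 \cdot 70 + 34370\right) \left(- \frac{1305942487226}{65546199}\right) = \left(25 \cdot 70 + 34370\right) \left(- \frac{1305942487226}{65546199}\right) = \left(1750 + 34370\right) \left(- \frac{1305942487226}{65546199}\right) = 36120 \left(- \frac{1305942487226}{65546199}\right) = - \frac{15723547546201040}{21848733}$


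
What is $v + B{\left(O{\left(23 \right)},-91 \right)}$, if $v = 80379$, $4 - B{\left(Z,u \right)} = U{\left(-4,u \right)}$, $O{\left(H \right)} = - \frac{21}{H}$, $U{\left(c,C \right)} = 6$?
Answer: $80377$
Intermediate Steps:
$B{\left(Z,u \right)} = -2$ ($B{\left(Z,u \right)} = 4 - 6 = -2$)
$v + B{\left(O{\left(23 \right)},-91 \right)} = 80379 - 2 = 80377$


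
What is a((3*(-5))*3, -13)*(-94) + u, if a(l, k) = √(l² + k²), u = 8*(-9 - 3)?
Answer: -96 - 94*√2194 ≈ -4499.0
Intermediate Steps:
u = -96 (u = 8*(-12) = -96)
a(l, k) = √(k² + l²)
a((3*(-5))*3, -13)*(-94) + u = √((-13)² + ((3*(-5))*3)²)*(-94) - 96 = √(169 + (-15*3)²)*(-94) - 96 = √(169 + (-45)²)*(-94) - 96 = √(169 + 2025)*(-94) - 96 = √2194*(-94) - 96 = -94*√2194 - 96 = -96 - 94*√2194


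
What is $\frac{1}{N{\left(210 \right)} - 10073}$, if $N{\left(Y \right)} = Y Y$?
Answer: $\frac{1}{34027} \approx 2.9388 \cdot 10^{-5}$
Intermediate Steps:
$N{\left(Y \right)} = Y^{2}$
$\frac{1}{N{\left(210 \right)} - 10073} = \frac{1}{210^{2} - 10073} = \frac{1}{44100 - 10073} = \frac{1}{34027}$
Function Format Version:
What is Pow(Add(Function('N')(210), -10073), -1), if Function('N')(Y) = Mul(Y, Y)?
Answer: Rational(1, 34027) ≈ 2.9388e-5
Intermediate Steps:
Function('N')(Y) = Pow(Y, 2)
Pow(Add(Function('N')(210), -10073), -1) = Pow(Add(Pow(210, 2), -10073), -1) = Pow(Add(44100, -10073), -1) = Pow(34027, -1) = Rational(1, 34027)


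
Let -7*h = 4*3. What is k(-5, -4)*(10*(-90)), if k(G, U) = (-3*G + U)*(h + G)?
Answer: 465300/7 ≈ 66471.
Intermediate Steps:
h = -12/7 (h = -4*3/7 = -⅐*12 = -12/7 ≈ -1.7143)
k(G, U) = (-12/7 + G)*(U - 3*G) (k(G, U) = (-3*G + U)*(-12/7 + G) = (U - 3*G)*(-12/7 + G) = (-12/7 + G)*(U - 3*G))
k(-5, -4)*(10*(-90)) = (-3*(-5)² - 12/7*(-4) + (36/7)*(-5) - 5*(-4))*(10*(-90)) = (-3*25 + 48/7 - 180/7 + 20)*(-900) = (-75 + 48/7 - 180/7 + 20)*(-900) = -517/7*(-900) = 465300/7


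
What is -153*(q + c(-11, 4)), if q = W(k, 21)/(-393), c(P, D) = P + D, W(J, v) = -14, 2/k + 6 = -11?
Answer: 139587/131 ≈ 1065.5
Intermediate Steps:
k = -2/17 (k = 2/(-6 - 11) = 2/(-17) = 2*(-1/17) = -2/17 ≈ -0.11765)
c(P, D) = D + P
q = 14/393 (q = -14/(-393) = -14*(-1/393) = 14/393 ≈ 0.035623)
-153*(q + c(-11, 4)) = -153*(14/393 + (4 - 11)) = -153*(14/393 - 7) = -153*(-2737/393) = 139587/131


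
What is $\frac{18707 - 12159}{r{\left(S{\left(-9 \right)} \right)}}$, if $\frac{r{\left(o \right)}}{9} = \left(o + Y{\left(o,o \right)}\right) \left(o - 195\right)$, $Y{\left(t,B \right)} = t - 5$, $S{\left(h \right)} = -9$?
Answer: $\frac{1637}{10557} \approx 0.15506$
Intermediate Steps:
$Y{\left(t,B \right)} = -5 + t$ ($Y{\left(t,B \right)} = t - 5 = -5 + t$)
$r{\left(o \right)} = 9 \left(-195 + o\right) \left(-5 + 2 o\right)$ ($r{\left(o \right)} = 9 \left(o + \left(-5 + o\right)\right) \left(o - 195\right) = 9 \left(-5 + 2 o\right) \left(-195 + o\right) = 9 \left(-195 + o\right) \left(-5 + 2 o\right)$)
$\frac{18707 - 12159}{r{\left(S{\left(-9 \right)} \right)}} = \frac{18707 - 12159}{8775 - -31995 + 18 \left(-9\right)^{2}} = \frac{18707 - 12159}{8775 + 31995 + 18 \cdot 81} = \frac{6548}{8775 + 31995 + 1458} = \frac{6548}{42228} = 6548 \cdot \frac{1}{42228} = \frac{1637}{10557}$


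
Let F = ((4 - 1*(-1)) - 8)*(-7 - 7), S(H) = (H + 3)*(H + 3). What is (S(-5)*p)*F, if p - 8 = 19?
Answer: 4536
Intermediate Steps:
p = 27 (p = 8 + 19 = 27)
S(H) = (3 + H)² (S(H) = (3 + H)*(3 + H) = (3 + H)²)
F = 42 (F = ((4 + 1) - 8)*(-14) = (5 - 8)*(-14) = -3*(-14) = 42)
(S(-5)*p)*F = ((3 - 5)²*27)*42 = ((-2)²*27)*42 = (4*27)*42 = 108*42 = 4536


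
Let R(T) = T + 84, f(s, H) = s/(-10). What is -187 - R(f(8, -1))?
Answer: -1351/5 ≈ -270.20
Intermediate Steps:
f(s, H) = -s/10 (f(s, H) = s*(-⅒) = -s/10)
R(T) = 84 + T
-187 - R(f(8, -1)) = -187 - (84 - ⅒*8) = -187 - (84 - ⅘) = -187 - 1*416/5 = -187 - 416/5 = -1351/5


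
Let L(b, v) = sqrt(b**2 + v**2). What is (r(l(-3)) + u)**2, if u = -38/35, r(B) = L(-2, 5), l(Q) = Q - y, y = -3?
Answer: 36969/1225 - 76*sqrt(29)/35 ≈ 18.485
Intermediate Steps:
l(Q) = 3 + Q (l(Q) = Q - 1*(-3) = Q + 3 = 3 + Q)
r(B) = sqrt(29) (r(B) = sqrt((-2)**2 + 5**2) = sqrt(4 + 25) = sqrt(29))
u = -38/35 (u = -38*1/35 = -38/35 ≈ -1.0857)
(r(l(-3)) + u)**2 = (sqrt(29) - 38/35)**2 = (-38/35 + sqrt(29))**2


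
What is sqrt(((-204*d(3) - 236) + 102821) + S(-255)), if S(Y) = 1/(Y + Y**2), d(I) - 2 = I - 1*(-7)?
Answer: sqrt(420090026012070)/64770 ≈ 316.44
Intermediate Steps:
d(I) = 9 + I (d(I) = 2 + (I - 1*(-7)) = 2 + (I + 7) = 2 + (7 + I) = 9 + I)
sqrt(((-204*d(3) - 236) + 102821) + S(-255)) = sqrt(((-204*(9 + 3) - 236) + 102821) + 1/((-255)*(1 - 255))) = sqrt(((-204*12 - 236) + 102821) - 1/255/(-254)) = sqrt(((-2448 - 236) + 102821) - 1/255*(-1/254)) = sqrt((-2684 + 102821) + 1/64770) = sqrt(100137 + 1/64770) = sqrt(6485873491/64770) = sqrt(420090026012070)/64770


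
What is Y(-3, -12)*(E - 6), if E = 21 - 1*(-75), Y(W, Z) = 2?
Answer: 180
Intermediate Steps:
E = 96 (E = 21 + 75 = 96)
Y(-3, -12)*(E - 6) = 2*(96 - 6) = 2*90 = 180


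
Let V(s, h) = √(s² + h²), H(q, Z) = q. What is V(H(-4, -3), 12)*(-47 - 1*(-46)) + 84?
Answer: 84 - 4*√10 ≈ 71.351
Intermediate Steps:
V(s, h) = √(h² + s²)
V(H(-4, -3), 12)*(-47 - 1*(-46)) + 84 = √(12² + (-4)²)*(-47 - 1*(-46)) + 84 = √(144 + 16)*(-47 + 46) + 84 = √160*(-1) + 84 = (4*√10)*(-1) + 84 = -4*√10 + 84 = 84 - 4*√10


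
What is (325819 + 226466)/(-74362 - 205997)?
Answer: -61365/31151 ≈ -1.9699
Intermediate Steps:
(325819 + 226466)/(-74362 - 205997) = 552285/(-280359) = 552285*(-1/280359) = -61365/31151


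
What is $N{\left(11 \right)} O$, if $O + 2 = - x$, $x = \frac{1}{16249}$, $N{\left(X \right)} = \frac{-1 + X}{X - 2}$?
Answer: $- \frac{36110}{16249} \approx -2.2223$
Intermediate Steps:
$N{\left(X \right)} = \frac{-1 + X}{-2 + X}$
$x = \frac{1}{16249} \approx 6.1542 \cdot 10^{-5}$
$O = - \frac{32499}{16249}$ ($O = -2 - \frac{1}{16249} = - \frac{32499}{16249} \approx -2.0001$)
$N{\left(11 \right)} O = \frac{-1 + 11}{-2 + 11} \left(- \frac{32499}{16249}\right) = \frac{1}{9} \cdot 10 \left(- \frac{32499}{16249}\right) = \frac{10}{9} \left(- \frac{32499}{16249}\right) = - \frac{36110}{16249}$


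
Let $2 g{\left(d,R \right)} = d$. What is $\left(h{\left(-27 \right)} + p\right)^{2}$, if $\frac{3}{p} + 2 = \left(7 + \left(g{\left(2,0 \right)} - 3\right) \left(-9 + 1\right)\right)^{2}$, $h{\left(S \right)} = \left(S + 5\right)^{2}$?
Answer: $\frac{65061215041}{277729} \approx 2.3426 \cdot 10^{5}$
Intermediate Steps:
$g{\left(d,R \right)} = \frac{d}{2}$
$h{\left(S \right)} = \left(5 + S\right)^{2}$
$p = \frac{3}{527}$ ($p = \frac{3}{-2 + \left(7 + \left(\frac{1}{2} \cdot 2 - 3\right) \left(-9 + 1\right)\right)^{2}} = \frac{3}{-2 + \left(7 + \left(1 - 3\right) \left(-8\right)\right)^{2}} = \frac{3}{-2 + \left(7 - -16\right)^{2}} = \frac{3}{-2 + \left(7 + 16\right)^{2}} = \frac{3}{-2 + 23^{2}} = \frac{3}{-2 + 529} = \frac{3}{527} \approx 0.0056926$)
$\left(h{\left(-27 \right)} + p\right)^{2} = \left(\left(5 - 27\right)^{2} + \frac{3}{527}\right)^{2} = \left(\left(-22\right)^{2} + \frac{3}{527}\right)^{2} = \left(484 + \frac{3}{527}\right)^{2} = \left(\frac{255071}{527}\right)^{2} = \frac{65061215041}{277729}$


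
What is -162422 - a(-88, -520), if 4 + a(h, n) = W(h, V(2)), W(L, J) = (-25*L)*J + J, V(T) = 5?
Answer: -173423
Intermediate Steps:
W(L, J) = J - 25*J*L (W(L, J) = -25*J*L + J = J - 25*J*L)
a(h, n) = 1 - 125*h (a(h, n) = -4 + 5*(1 - 25*h) = -4 + (5 - 125*h) = 1 - 125*h)
-162422 - a(-88, -520) = -162422 - (1 - 125*(-88)) = -162422 - (1 + 11000) = -162422 - 1*11001 = -162422 - 11001 = -173423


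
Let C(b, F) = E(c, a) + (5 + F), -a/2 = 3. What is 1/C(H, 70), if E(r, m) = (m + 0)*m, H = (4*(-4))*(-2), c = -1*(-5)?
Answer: 1/111 ≈ 0.0090090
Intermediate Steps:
a = -6 (a = -2*3 = -6)
c = 5
H = 32 (H = -16*(-2) = 32)
E(r, m) = m² (E(r, m) = m*m = m²)
C(b, F) = 41 + F (C(b, F) = (-6)² + (5 + F) = 36 + (5 + F) = 41 + F)
1/C(H, 70) = 1/(41 + 70) = 1/111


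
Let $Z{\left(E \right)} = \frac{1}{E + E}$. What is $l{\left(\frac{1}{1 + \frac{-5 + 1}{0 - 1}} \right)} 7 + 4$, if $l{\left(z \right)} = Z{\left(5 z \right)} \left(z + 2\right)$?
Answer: $\frac{117}{10} \approx 11.7$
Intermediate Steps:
$Z{\left(E \right)} = \frac{1}{2 E}$
$l{\left(z \right)} = \frac{2 + z}{10 z}$ ($l{\left(z \right)} = \frac{1}{2 \cdot 5 z} \left(z + 2\right) = \frac{\frac{1}{5} \frac{1}{z}}{2} \left(2 + z\right) = \frac{1}{10 z} \left(2 + z\right) = \frac{2 + z}{10 z}$)
$l{\left(\frac{1}{1 + \frac{-5 + 1}{0 - 1}} \right)} 7 + 4 = \frac{2 + \frac{1}{1 + \frac{-5 + 1}{0 - 1}}}{10 \frac{1}{1 + \frac{-5 + 1}{0 - 1}}} \cdot 7 + 4 = \frac{2 + \frac{1}{1 - \frac{4}{-1}}}{10 \frac{1}{1 - \frac{4}{-1}}} \cdot 7 + 4 = \frac{2 + \frac{1}{1 - -4}}{10 \frac{1}{1 - -4}} \cdot 7 + 4 = \frac{2 + \frac{1}{1 + 4}}{10 \frac{1}{1 + 4}} \cdot 7 + 4 = \frac{2 + \frac{1}{5}}{10 \cdot \frac{1}{5}} \cdot 7 + 4 = \frac{\frac{1}{\frac{1}{5}} \left(2 + \frac{1}{5}\right)}{10} \cdot 7 + 4 = \frac{1}{10} \cdot 5 \cdot \frac{11}{5} \cdot 7 + 4 = \frac{11}{10} \cdot 7 + 4 = \frac{77}{10} + 4 = \frac{117}{10}$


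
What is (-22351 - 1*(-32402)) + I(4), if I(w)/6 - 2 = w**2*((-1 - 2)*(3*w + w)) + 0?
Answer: 5455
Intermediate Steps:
I(w) = 12 - 72*w**3 (I(w) = 12 + 6*(w**2*((-1 - 2)*(3*w + w)) + 0) = 12 + 6*(w**2*(-12*w) + 0) = 12 + 6*(-12*w**3 + 0) = 12 + 6*(-12*w**3) = 12 - 72*w**3)
(-22351 - 1*(-32402)) + I(4) = (-22351 - 1*(-32402)) + (12 - 72*4**3) = (-22351 + 32402) + (12 - 72*64) = 10051 + (12 - 4608) = 10051 - 4596 = 5455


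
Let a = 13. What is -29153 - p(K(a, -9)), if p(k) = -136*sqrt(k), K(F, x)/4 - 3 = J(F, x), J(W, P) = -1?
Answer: -29153 + 272*sqrt(2) ≈ -28768.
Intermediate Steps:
K(F, x) = 8 (K(F, x) = 12 + 4*(-1) = 12 - 4 = 8)
-29153 - p(K(a, -9)) = -29153 - (-136)*sqrt(8) = -29153 - (-136)*2*sqrt(2) = -29153 - (-272)*sqrt(2) = -29153 + 272*sqrt(2)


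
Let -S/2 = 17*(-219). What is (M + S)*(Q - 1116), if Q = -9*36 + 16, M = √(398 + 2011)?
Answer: -10603104 - 1424*√2409 ≈ -1.0673e+7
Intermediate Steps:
M = √2409 ≈ 49.082
S = 7446 (S = -34*(-219) = -2*(-3723) = 7446)
Q = -308 (Q = -324 + 16 = -308)
(M + S)*(Q - 1116) = (√2409 + 7446)*(-308 - 1116) = (7446 + √2409)*(-1424) = -10603104 - 1424*√2409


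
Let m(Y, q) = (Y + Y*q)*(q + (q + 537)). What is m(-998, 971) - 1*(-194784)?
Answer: -2404574040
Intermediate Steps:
m(Y, q) = (537 + 2*q)*(Y + Y*q) (m(Y, q) = (Y + Y*q)*(q + (537 + q)) = (Y + Y*q)*(537 + 2*q) = (537 + 2*q)*(Y + Y*q))
m(-998, 971) - 1*(-194784) = -998*(537 + 2*971² + 539*971) - 1*(-194784) = -998*(537 + 2*942841 + 523369) + 194784 = -998*(537 + 1885682 + 523369) + 194784 = -998*2409588 + 194784 = -2404768824 + 194784 = -2404574040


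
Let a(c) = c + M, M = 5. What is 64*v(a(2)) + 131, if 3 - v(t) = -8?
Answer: 835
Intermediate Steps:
a(c) = 5 + c (a(c) = c + 5 = 5 + c)
v(t) = 11 (v(t) = 3 - 1*(-8) = 3 + 8 = 11)
64*v(a(2)) + 131 = 64*11 + 131 = 704 + 131 = 835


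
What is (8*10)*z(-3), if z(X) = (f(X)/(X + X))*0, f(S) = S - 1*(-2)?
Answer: 0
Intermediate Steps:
f(S) = 2 + S (f(S) = S + 2 = 2 + S)
z(X) = 0 (z(X) = ((2 + X)/(X + X))*0 = ((2 + X)/((2*X)))*0 = ((2 + X)*(1/(2*X)))*0 = ((2 + X)/(2*X))*0 = 0)
(8*10)*z(-3) = (8*10)*0 = 80*0 = 0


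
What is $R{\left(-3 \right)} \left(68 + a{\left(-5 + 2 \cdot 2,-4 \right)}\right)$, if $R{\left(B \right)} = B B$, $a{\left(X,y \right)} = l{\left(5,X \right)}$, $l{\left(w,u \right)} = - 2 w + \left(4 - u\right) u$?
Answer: $477$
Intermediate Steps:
$l{\left(w,u \right)} = - 2 w + u \left(4 - u\right)$
$a{\left(X,y \right)} = -10 - X^{2} + 4 X$ ($a{\left(X,y \right)} = - X^{2} - 10 + 4 X = -10 - X^{2} + 4 X$)
$R{\left(B \right)} = B^{2}$
$R{\left(-3 \right)} \left(68 + a{\left(-5 + 2 \cdot 2,-4 \right)}\right) = \left(-3\right)^{2} \left(68 - \left(10 + \left(-5 + 2 \cdot 2\right)^{2} - 4 \left(-5 + 2 \cdot 2\right)\right)\right) = 9 \left(68 - \left(10 + \left(-5 + 4\right)^{2} - 4 \left(-5 + 4\right)\right)\right) = 9 \left(68 - 15\right) = 9 \cdot 53 = 477$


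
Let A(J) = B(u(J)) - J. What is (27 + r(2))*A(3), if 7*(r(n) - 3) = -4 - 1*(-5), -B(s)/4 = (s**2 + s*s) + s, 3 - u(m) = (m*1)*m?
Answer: -56337/7 ≈ -8048.1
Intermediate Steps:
u(m) = 3 - m**2 (u(m) = 3 - m*1*m = 3 - m*m = 3 - m**2)
B(s) = -8*s**2 - 4*s (B(s) = -4*((s**2 + s*s) + s) = -4*((s**2 + s**2) + s) = -4*(2*s**2 + s) = -4*(s + 2*s**2) = -8*s**2 - 4*s)
r(n) = 22/7 (r(n) = 3 + (-4 - 1*(-5))/7 = 3 + (-4 + 5)/7 = 3 + (1/7)*1 = 3 + 1/7 = 22/7)
A(J) = -J - 4*(3 - J**2)*(7 - 2*J**2) (A(J) = -4*(3 - J**2)*(1 + 2*(3 - J**2)) - J = -4*(3 - J**2)*(1 + (6 - 2*J**2)) - J = -4*(3 - J**2)*(7 - 2*J**2) - J = -J - 4*(3 - J**2)*(7 - 2*J**2))
(27 + r(2))*A(3) = (27 + 22/7)*(-84 - 1*3 - 8*3**4 + 52*3**2) = 211*(-84 - 3 - 8*81 + 52*9)/7 = 211*(-84 - 3 - 648 + 468)/7 = (211/7)*(-267) = -56337/7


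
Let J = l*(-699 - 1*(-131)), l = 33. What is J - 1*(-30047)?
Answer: 11303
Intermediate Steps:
J = -18744 (J = 33*(-699 - 1*(-131)) = 33*(-699 + 131) = 33*(-568) = -18744)
J - 1*(-30047) = -18744 - 1*(-30047) = -18744 + 30047 = 11303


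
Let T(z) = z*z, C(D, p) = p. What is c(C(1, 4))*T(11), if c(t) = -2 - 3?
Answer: -605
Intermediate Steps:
c(t) = -5
T(z) = z²
c(C(1, 4))*T(11) = -5*11² = -5*121 = -605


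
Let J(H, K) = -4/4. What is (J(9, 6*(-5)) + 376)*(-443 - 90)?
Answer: -199875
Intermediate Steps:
J(H, K) = -1 (J(H, K) = -4*1/4 = -1)
(J(9, 6*(-5)) + 376)*(-443 - 90) = (-1 + 376)*(-443 - 90) = 375*(-533) = -199875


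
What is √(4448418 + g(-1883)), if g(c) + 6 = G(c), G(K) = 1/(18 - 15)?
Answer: √40035711/3 ≈ 2109.1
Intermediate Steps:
G(K) = ⅓ (G(K) = 1/3 = ⅓)
g(c) = -17/3 (g(c) = -6 + ⅓ = -17/3)
√(4448418 + g(-1883)) = √(4448418 - 17/3) = √(13345237/3) = √40035711/3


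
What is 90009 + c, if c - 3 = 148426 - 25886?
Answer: 212552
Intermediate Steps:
c = 122543 (c = 3 + (148426 - 25886) = 3 + 122540 = 122543)
90009 + c = 90009 + 122543 = 212552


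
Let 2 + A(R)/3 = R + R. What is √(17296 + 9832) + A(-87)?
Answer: -528 + 2*√6782 ≈ -363.29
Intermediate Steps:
A(R) = -6 + 6*R (A(R) = -6 + 3*(R + R) = -6 + 3*(2*R) = -6 + 6*R)
√(17296 + 9832) + A(-87) = √(17296 + 9832) + (-6 + 6*(-87)) = √27128 + (-6 - 522) = 2*√6782 - 528 = -528 + 2*√6782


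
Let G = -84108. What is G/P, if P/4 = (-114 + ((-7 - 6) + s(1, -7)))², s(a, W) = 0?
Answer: -21027/16129 ≈ -1.3037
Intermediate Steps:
P = 64516 (P = 4*(-114 + ((-7 - 6) + 0))² = 4*(-114 + (-13 + 0))² = 4*(-114 - 13)² = 4*(-127)² = 4*16129 = 64516)
G/P = -84108/64516 = -84108*1/64516 = -21027/16129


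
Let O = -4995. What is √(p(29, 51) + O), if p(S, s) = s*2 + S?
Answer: 16*I*√19 ≈ 69.742*I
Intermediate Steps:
p(S, s) = S + 2*s (p(S, s) = 2*s + S = S + 2*s)
√(p(29, 51) + O) = √((29 + 2*51) - 4995) = √((29 + 102) - 4995) = √(131 - 4995) = √(-4864) = 16*I*√19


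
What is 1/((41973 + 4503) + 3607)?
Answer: 1/50083 ≈ 1.9967e-5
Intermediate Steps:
1/((41973 + 4503) + 3607) = 1/(46476 + 3607) = 1/50083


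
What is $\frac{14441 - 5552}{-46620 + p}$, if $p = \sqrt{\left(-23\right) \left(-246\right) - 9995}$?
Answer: $- \frac{414405180}{2173428737} - \frac{8889 i \sqrt{4337}}{2173428737} \approx -0.19067 - 0.00026934 i$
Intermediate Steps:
$p = i \sqrt{4337}$ ($p = \sqrt{5658 - 9995} = \sqrt{-4337} = i \sqrt{4337} \approx 65.856 i$)
$\frac{14441 - 5552}{-46620 + p} = \frac{14441 - 5552}{-46620 + i \sqrt{4337}} = \frac{8889}{-46620 + i \sqrt{4337}}$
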